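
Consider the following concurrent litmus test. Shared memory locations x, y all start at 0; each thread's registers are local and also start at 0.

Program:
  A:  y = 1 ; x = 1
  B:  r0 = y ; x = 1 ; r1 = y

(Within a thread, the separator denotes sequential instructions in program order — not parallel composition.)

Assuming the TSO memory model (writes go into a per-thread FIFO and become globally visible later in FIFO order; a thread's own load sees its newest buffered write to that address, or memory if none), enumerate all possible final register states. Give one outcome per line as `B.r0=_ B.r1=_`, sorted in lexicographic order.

B.r0=0 B.r1=0
B.r0=0 B.r1=1
B.r0=1 B.r1=1

outcome vector order: (B.r0,B.r1)
|TSO outcomes| = 3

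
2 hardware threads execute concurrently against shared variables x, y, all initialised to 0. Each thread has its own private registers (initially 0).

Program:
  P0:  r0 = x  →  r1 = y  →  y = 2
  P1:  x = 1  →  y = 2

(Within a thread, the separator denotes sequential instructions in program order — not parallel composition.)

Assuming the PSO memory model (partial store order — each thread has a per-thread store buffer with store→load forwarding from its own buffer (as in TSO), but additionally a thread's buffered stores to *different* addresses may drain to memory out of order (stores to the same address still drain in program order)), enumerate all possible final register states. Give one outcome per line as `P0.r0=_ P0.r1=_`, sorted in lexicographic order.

outcome vector order: (P0.r0,P0.r1)
|PSO outcomes| = 4

P0.r0=0 P0.r1=0
P0.r0=0 P0.r1=2
P0.r0=1 P0.r1=0
P0.r0=1 P0.r1=2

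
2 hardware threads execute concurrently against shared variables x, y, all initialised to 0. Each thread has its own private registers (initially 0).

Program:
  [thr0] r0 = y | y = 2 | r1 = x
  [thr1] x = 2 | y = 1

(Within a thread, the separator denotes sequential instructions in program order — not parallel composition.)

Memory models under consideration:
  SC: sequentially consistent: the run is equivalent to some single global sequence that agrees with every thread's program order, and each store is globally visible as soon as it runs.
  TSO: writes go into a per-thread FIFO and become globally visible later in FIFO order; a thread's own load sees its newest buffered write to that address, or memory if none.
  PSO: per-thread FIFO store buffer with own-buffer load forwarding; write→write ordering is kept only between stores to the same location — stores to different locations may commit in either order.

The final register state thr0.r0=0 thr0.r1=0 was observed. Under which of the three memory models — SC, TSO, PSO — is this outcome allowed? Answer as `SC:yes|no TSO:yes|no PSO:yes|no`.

outcome vector order: (thr0.r0,thr0.r1)
SC (3): 0/0 0/2 1/2
TSO (3): 0/0 0/2 1/2
PSO (4): 0/0 0/2 1/0 1/2
target 0/0 ∈ {SC,TSO,PSO}

SC:yes TSO:yes PSO:yes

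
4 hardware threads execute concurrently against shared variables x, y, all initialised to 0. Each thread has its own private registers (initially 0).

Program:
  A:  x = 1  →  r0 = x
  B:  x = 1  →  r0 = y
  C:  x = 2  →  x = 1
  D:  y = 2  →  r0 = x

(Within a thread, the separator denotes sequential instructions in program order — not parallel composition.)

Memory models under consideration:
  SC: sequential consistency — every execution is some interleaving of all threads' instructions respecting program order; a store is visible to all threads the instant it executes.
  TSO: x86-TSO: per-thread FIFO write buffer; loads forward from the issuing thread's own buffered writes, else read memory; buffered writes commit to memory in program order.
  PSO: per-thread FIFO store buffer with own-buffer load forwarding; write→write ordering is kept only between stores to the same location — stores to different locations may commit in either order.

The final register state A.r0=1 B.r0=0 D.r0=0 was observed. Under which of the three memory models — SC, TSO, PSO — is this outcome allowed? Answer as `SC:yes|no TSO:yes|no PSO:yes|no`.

outcome vector order: (A.r0,B.r0,D.r0)
SC (10): (1,0,1) (1,0,2) (1,2,0) (1,2,1) (1,2,2) (2,0,1) (2,0,2) (2,2,0) (2,2,1) (2,2,2)
TSO (12): (1,0,0) (1,0,1) (1,0,2) (1,2,0) (1,2,1) (1,2,2) (2,0,0) (2,0,1) (2,0,2) (2,2,0) (2,2,1) (2,2,2)
PSO (12): (1,0,0) (1,0,1) (1,0,2) (1,2,0) (1,2,1) (1,2,2) (2,0,0) (2,0,1) (2,0,2) (2,2,0) (2,2,1) (2,2,2)
target (1,0,0) ∈ {TSO,PSO}

SC:no TSO:yes PSO:yes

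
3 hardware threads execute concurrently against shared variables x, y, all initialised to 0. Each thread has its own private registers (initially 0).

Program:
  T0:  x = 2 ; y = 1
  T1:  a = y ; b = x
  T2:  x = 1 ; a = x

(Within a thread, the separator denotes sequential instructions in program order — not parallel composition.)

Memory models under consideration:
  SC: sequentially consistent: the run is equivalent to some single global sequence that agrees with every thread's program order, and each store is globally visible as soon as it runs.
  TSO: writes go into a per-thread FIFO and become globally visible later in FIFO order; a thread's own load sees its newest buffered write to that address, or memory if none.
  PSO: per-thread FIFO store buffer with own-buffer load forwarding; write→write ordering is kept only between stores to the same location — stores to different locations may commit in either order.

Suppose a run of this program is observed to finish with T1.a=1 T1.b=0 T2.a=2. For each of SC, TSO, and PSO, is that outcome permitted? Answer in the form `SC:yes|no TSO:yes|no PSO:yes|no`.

outcome vector order: (T1.a,T1.b,T2.a)
SC: 9 outcomes — {0/0/1, 0/0/2, 0/1/1, 0/1/2, 0/2/1, 0/2/2, 1/1/1, 1/2/1, 1/2/2}
TSO: 9 outcomes — {0/0/1, 0/0/2, 0/1/1, 0/1/2, 0/2/1, 0/2/2, 1/1/1, 1/2/1, 1/2/2}
PSO: 12 outcomes — {0/0/1, 0/0/2, 0/1/1, 0/1/2, 0/2/1, 0/2/2, 1/0/1, 1/0/2, 1/1/1, 1/1/2, 1/2/1, 1/2/2}
target 1/0/2 ∈ {PSO}

SC:no TSO:no PSO:yes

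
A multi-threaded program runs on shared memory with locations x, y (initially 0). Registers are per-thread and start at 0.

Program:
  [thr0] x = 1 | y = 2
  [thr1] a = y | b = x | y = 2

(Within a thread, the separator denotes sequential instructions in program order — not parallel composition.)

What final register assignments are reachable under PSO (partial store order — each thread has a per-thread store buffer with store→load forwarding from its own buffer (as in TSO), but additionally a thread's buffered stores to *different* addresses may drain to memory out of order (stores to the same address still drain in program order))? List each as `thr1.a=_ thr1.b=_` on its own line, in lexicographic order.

outcome vector order: (thr1.a,thr1.b)
|PSO outcomes| = 4

thr1.a=0 thr1.b=0
thr1.a=0 thr1.b=1
thr1.a=2 thr1.b=0
thr1.a=2 thr1.b=1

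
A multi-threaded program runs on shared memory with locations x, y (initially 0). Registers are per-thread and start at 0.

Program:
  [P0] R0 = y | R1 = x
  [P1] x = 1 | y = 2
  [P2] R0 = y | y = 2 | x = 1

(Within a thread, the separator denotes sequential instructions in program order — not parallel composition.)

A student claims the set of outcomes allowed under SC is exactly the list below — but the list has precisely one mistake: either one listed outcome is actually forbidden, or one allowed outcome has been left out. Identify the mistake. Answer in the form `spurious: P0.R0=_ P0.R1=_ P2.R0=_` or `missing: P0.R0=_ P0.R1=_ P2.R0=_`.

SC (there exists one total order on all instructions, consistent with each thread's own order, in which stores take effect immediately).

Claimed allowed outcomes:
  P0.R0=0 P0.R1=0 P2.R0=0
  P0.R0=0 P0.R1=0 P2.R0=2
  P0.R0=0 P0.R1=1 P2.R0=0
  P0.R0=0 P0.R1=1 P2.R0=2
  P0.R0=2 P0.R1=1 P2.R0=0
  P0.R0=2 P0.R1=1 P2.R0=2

missing: P0.R0=2 P0.R1=0 P2.R0=0

outcome vector order: (P0.R0,P0.R1,P2.R0)
SC: 7 outcomes — {0/0/0; 0/0/2; 0/1/0; 0/1/2; 2/0/0; 2/1/0; 2/1/2}
SC∖claimed = {2/0/0}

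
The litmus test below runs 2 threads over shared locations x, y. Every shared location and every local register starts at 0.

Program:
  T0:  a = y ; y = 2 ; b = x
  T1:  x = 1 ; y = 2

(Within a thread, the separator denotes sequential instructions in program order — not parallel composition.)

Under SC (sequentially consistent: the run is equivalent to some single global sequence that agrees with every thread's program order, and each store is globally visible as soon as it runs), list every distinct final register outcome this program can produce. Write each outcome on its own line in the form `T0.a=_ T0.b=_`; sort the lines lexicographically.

outcome vector order: (T0.a,T0.b)
|SC outcomes| = 3

T0.a=0 T0.b=0
T0.a=0 T0.b=1
T0.a=2 T0.b=1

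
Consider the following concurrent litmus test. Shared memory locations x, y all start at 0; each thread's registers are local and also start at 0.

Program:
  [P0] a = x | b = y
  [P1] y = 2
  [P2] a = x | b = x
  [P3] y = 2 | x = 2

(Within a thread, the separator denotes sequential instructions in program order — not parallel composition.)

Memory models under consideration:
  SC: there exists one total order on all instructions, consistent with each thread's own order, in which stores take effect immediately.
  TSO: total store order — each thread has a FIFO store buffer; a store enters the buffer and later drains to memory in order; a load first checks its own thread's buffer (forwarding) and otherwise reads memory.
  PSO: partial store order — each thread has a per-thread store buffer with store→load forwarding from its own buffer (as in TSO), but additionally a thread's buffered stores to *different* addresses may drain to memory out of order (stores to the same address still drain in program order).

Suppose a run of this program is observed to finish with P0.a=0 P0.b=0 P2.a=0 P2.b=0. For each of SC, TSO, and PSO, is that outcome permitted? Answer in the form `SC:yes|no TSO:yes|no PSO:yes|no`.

SC:yes TSO:yes PSO:yes

outcome vector order: (P0.a,P0.b,P2.a,P2.b)
SC: 9 outcomes — {0/0/0/0 0/0/0/2 0/0/2/2 0/2/0/0 0/2/0/2 0/2/2/2 2/2/0/0 2/2/0/2 2/2/2/2}
TSO: 9 outcomes — {0/0/0/0 0/0/0/2 0/0/2/2 0/2/0/0 0/2/0/2 0/2/2/2 2/2/0/0 2/2/0/2 2/2/2/2}
PSO: 12 outcomes — {0/0/0/0 0/0/0/2 0/0/2/2 0/2/0/0 0/2/0/2 0/2/2/2 2/0/0/0 2/0/0/2 2/0/2/2 2/2/0/0 2/2/0/2 2/2/2/2}
target 0/0/0/0 ∈ {SC,TSO,PSO}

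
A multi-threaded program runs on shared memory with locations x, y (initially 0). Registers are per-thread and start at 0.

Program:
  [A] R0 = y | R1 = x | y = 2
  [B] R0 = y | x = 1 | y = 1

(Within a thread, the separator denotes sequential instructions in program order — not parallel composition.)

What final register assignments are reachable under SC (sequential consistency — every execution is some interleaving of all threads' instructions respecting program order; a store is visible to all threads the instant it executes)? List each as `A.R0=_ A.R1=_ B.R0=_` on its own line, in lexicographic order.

A.R0=0 A.R1=0 B.R0=0
A.R0=0 A.R1=0 B.R0=2
A.R0=0 A.R1=1 B.R0=0
A.R0=1 A.R1=1 B.R0=0

outcome vector order: (A.R0,A.R1,B.R0)
|SC outcomes| = 4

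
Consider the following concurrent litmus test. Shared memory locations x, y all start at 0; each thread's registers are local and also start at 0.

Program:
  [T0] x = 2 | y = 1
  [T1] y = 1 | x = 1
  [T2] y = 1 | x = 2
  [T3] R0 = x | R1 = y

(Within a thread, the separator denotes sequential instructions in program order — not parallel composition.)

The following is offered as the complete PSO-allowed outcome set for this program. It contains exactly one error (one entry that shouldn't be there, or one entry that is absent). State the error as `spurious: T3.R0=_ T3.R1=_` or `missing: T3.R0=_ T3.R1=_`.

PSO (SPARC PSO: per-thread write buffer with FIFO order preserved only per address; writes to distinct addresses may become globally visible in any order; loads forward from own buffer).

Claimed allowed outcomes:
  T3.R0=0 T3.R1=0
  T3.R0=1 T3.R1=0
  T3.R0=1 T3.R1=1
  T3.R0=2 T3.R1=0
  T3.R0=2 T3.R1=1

outcome vector order: (T3.R0,T3.R1)
[PSO] allowed = {(0,0); (0,1); (1,0); (1,1); (2,0); (2,1)}
PSO∖claimed = {(0,1)}

missing: T3.R0=0 T3.R1=1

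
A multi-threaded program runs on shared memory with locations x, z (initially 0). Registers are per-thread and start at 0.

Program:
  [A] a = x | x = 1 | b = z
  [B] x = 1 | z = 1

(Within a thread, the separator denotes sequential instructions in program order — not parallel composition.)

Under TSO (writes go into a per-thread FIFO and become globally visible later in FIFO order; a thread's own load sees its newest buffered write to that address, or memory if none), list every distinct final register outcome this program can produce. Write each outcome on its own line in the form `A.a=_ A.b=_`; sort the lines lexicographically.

A.a=0 A.b=0
A.a=0 A.b=1
A.a=1 A.b=0
A.a=1 A.b=1

outcome vector order: (A.a,A.b)
|TSO outcomes| = 4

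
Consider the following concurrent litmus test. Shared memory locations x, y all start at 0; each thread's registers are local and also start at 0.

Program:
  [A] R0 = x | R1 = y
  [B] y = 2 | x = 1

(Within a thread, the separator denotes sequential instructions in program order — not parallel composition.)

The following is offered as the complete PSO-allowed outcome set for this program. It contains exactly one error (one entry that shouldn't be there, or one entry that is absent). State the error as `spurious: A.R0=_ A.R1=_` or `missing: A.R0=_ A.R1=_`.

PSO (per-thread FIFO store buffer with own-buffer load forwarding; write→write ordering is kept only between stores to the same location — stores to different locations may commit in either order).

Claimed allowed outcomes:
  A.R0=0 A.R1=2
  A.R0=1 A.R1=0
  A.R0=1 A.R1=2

missing: A.R0=0 A.R1=0

outcome vector order: (A.R0,A.R1)
[PSO] allowed = {(0,0), (0,2), (1,0), (1,2)}
PSO∖claimed = {(0,0)}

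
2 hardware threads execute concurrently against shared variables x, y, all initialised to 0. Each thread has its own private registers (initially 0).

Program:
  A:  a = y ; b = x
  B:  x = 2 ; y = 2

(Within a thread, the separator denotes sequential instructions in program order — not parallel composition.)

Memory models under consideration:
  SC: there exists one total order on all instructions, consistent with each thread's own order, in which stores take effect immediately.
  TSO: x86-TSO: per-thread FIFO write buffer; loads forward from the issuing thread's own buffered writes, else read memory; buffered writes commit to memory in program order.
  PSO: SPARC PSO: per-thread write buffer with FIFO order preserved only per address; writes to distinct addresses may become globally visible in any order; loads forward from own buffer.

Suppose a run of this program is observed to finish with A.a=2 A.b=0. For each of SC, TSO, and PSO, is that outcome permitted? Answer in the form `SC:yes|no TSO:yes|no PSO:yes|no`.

outcome vector order: (A.a,A.b)
under SC → (0,0) (0,2) (2,2)
under TSO → (0,0) (0,2) (2,2)
under PSO → (0,0) (0,2) (2,0) (2,2)
target (2,0) ∈ {PSO}

SC:no TSO:no PSO:yes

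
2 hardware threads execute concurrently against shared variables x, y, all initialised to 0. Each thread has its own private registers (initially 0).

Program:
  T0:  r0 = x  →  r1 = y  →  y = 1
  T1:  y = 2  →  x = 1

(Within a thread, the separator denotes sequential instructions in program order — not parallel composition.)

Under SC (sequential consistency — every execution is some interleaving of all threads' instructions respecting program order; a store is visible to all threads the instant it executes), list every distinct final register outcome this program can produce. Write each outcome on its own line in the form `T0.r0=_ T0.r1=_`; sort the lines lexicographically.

outcome vector order: (T0.r0,T0.r1)
|SC outcomes| = 3

T0.r0=0 T0.r1=0
T0.r0=0 T0.r1=2
T0.r0=1 T0.r1=2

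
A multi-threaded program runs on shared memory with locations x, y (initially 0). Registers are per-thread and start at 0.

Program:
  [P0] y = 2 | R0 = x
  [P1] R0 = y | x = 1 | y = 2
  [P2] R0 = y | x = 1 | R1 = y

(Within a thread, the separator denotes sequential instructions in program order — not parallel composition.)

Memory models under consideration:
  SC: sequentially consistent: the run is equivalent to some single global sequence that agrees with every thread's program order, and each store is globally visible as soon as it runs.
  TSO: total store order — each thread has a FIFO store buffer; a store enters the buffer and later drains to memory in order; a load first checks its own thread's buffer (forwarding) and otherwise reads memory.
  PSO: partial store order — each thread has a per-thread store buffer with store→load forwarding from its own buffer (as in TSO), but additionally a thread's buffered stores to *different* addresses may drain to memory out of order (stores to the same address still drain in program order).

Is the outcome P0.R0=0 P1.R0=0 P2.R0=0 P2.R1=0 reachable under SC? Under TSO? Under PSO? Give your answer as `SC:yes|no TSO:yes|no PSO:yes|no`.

SC:no TSO:yes PSO:yes

outcome vector order: (P0.R0,P1.R0,P2.R0,P2.R1)
under SC → 0/0/0/2; 0/0/2/2; 0/2/0/2; 0/2/2/2; 1/0/0/0; 1/0/0/2; 1/0/2/2; 1/2/0/0; 1/2/0/2; 1/2/2/2
under TSO → 0/0/0/0; 0/0/0/2; 0/0/2/2; 0/2/0/0; 0/2/0/2; 0/2/2/2; 1/0/0/0; 1/0/0/2; 1/0/2/2; 1/2/0/0; 1/2/0/2; 1/2/2/2
under PSO → 0/0/0/0; 0/0/0/2; 0/0/2/2; 0/2/0/0; 0/2/0/2; 0/2/2/2; 1/0/0/0; 1/0/0/2; 1/0/2/2; 1/2/0/0; 1/2/0/2; 1/2/2/2
target 0/0/0/0 ∈ {TSO,PSO}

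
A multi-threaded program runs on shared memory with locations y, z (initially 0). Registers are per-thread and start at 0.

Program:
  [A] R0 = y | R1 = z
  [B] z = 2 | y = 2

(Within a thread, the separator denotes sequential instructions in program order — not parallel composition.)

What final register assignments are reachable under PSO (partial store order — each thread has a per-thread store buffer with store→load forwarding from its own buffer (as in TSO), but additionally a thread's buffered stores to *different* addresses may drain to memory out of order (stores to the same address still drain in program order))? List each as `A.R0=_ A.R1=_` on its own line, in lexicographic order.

outcome vector order: (A.R0,A.R1)
|PSO outcomes| = 4

A.R0=0 A.R1=0
A.R0=0 A.R1=2
A.R0=2 A.R1=0
A.R0=2 A.R1=2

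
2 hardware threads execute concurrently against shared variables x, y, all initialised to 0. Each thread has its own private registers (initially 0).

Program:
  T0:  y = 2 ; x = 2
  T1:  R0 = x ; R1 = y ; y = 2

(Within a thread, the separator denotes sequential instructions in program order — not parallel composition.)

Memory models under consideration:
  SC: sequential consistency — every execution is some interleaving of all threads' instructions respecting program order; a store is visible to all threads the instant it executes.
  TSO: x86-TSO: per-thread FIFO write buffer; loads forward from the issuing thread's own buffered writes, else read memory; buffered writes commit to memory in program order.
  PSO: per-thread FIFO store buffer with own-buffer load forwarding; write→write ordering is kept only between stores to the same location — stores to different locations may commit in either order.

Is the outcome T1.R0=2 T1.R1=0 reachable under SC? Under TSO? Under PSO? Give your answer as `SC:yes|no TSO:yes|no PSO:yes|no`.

outcome vector order: (T1.R0,T1.R1)
SC: 3 outcomes — {(0,0) (0,2) (2,2)}
TSO: 3 outcomes — {(0,0) (0,2) (2,2)}
PSO: 4 outcomes — {(0,0) (0,2) (2,0) (2,2)}
target (2,0) ∈ {PSO}

SC:no TSO:no PSO:yes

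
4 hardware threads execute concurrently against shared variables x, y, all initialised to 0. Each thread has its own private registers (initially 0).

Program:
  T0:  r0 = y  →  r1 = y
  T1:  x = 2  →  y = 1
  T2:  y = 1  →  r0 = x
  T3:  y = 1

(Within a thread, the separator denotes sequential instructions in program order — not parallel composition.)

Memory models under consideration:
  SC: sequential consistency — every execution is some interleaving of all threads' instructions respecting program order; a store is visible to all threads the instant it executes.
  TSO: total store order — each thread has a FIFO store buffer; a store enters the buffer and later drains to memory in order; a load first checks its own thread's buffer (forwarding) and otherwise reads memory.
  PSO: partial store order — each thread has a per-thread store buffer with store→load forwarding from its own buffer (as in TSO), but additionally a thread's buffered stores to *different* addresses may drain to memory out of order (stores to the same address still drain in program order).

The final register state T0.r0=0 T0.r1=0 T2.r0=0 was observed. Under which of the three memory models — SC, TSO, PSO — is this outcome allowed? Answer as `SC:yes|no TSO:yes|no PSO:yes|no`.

SC:yes TSO:yes PSO:yes

outcome vector order: (T0.r0,T0.r1,T2.r0)
under SC → 0/0/0 0/0/2 0/1/0 0/1/2 1/1/0 1/1/2
under TSO → 0/0/0 0/0/2 0/1/0 0/1/2 1/1/0 1/1/2
under PSO → 0/0/0 0/0/2 0/1/0 0/1/2 1/1/0 1/1/2
target 0/0/0 ∈ {SC,TSO,PSO}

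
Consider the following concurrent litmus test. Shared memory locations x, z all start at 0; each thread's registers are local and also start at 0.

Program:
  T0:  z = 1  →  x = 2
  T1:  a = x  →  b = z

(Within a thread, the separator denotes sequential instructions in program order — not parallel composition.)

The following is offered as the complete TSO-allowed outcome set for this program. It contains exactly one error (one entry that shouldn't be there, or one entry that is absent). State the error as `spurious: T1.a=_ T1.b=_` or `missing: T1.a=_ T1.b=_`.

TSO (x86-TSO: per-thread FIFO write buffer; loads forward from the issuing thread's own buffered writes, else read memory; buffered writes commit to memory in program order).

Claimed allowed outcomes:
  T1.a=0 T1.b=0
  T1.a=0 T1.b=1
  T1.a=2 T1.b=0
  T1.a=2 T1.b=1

outcome vector order: (T1.a,T1.b)
TSO: 3 outcomes — {<0 0>, <0 1>, <2 1>}
claimed∖TSO = {<2 0>}

spurious: T1.a=2 T1.b=0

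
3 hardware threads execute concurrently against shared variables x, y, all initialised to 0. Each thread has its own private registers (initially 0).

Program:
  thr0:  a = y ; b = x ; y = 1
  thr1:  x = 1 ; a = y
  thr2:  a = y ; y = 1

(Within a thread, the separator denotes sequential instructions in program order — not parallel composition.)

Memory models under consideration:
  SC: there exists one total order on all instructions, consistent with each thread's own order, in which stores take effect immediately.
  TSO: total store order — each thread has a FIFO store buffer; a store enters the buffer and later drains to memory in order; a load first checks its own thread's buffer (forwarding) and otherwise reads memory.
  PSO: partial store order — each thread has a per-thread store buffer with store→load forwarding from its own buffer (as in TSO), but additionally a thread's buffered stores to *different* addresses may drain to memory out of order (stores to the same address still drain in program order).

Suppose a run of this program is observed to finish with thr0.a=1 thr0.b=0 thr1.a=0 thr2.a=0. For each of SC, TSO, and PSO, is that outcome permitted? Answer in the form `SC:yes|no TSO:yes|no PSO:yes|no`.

SC:no TSO:yes PSO:yes

outcome vector order: (thr0.a,thr0.b,thr1.a,thr2.a)
[SC] allowed = {0000 0001 0010 0011 0100 0101 0110 0111 1010 1100 1110}
[TSO] allowed = {0000 0001 0010 0011 0100 0101 0110 0111 1000 1010 1100 1110}
[PSO] allowed = {0000 0001 0010 0011 0100 0101 0110 0111 1000 1010 1100 1110}
target 1000 ∈ {TSO,PSO}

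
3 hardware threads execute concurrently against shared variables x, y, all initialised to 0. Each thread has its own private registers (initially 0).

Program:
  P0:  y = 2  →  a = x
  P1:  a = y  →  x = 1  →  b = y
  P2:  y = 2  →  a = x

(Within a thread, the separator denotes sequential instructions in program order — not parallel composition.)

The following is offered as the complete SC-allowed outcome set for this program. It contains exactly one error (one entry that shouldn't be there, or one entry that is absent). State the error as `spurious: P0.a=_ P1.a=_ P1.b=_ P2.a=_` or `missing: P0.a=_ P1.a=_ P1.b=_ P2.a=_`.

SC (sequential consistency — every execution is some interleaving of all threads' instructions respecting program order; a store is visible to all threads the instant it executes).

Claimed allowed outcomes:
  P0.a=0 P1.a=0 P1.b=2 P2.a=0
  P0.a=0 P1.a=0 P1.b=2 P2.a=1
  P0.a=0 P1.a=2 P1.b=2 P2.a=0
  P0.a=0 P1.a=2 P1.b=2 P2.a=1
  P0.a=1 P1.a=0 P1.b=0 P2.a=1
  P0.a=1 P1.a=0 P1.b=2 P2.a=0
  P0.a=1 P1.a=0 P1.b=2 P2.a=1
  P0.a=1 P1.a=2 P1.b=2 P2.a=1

outcome vector order: (P0.a,P1.a,P1.b,P2.a)
SC: 9 outcomes — {(0,0,2,0) (0,0,2,1) (0,2,2,0) (0,2,2,1) (1,0,0,1) (1,0,2,0) (1,0,2,1) (1,2,2,0) (1,2,2,1)}
SC∖claimed = {(1,2,2,0)}

missing: P0.a=1 P1.a=2 P1.b=2 P2.a=0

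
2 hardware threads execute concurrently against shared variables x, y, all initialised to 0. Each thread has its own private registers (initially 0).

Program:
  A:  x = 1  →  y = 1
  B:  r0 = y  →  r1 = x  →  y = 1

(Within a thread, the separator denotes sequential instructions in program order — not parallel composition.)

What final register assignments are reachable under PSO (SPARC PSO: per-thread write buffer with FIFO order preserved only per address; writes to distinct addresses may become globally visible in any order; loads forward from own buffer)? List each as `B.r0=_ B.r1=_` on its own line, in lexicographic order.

B.r0=0 B.r1=0
B.r0=0 B.r1=1
B.r0=1 B.r1=0
B.r0=1 B.r1=1

outcome vector order: (B.r0,B.r1)
|PSO outcomes| = 4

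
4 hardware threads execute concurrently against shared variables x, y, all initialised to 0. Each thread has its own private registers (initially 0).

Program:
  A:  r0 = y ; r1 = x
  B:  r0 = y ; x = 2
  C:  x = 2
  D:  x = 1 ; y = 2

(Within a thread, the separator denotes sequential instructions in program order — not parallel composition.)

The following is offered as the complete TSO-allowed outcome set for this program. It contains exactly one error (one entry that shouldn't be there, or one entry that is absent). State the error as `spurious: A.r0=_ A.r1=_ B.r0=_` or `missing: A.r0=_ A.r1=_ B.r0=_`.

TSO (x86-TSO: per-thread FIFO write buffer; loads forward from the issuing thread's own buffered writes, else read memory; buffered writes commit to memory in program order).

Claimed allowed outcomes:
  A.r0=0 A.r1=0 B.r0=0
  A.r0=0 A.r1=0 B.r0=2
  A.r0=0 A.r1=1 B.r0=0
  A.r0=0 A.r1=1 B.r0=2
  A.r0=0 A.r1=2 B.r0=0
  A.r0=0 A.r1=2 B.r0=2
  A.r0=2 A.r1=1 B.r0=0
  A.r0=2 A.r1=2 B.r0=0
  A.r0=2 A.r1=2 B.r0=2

missing: A.r0=2 A.r1=1 B.r0=2

outcome vector order: (A.r0,A.r1,B.r0)
TSO: 10 outcomes — {(0,0,0) (0,0,2) (0,1,0) (0,1,2) (0,2,0) (0,2,2) (2,1,0) (2,1,2) (2,2,0) (2,2,2)}
TSO∖claimed = {(2,1,2)}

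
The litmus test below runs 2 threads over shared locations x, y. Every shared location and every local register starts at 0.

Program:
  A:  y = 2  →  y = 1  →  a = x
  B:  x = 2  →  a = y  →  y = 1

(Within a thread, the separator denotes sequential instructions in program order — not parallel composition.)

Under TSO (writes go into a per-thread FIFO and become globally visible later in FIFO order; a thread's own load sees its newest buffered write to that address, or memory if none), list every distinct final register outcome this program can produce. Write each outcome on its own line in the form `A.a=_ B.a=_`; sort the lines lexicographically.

A.a=0 B.a=0
A.a=0 B.a=1
A.a=0 B.a=2
A.a=2 B.a=0
A.a=2 B.a=1
A.a=2 B.a=2

outcome vector order: (A.a,B.a)
|TSO outcomes| = 6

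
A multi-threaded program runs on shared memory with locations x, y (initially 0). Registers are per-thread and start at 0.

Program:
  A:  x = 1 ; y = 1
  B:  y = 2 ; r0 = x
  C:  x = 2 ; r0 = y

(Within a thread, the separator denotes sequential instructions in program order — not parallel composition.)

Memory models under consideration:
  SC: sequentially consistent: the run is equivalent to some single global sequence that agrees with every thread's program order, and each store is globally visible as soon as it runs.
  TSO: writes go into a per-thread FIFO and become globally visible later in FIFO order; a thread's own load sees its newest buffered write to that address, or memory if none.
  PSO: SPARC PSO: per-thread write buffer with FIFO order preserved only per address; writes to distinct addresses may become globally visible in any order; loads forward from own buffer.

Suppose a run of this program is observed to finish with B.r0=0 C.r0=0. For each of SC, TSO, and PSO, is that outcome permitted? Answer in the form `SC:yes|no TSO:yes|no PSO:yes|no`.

SC:no TSO:yes PSO:yes

outcome vector order: (B.r0,C.r0)
under SC → (0,1); (0,2); (1,0); (1,1); (1,2); (2,0); (2,1); (2,2)
under TSO → (0,0); (0,1); (0,2); (1,0); (1,1); (1,2); (2,0); (2,1); (2,2)
under PSO → (0,0); (0,1); (0,2); (1,0); (1,1); (1,2); (2,0); (2,1); (2,2)
target (0,0) ∈ {TSO,PSO}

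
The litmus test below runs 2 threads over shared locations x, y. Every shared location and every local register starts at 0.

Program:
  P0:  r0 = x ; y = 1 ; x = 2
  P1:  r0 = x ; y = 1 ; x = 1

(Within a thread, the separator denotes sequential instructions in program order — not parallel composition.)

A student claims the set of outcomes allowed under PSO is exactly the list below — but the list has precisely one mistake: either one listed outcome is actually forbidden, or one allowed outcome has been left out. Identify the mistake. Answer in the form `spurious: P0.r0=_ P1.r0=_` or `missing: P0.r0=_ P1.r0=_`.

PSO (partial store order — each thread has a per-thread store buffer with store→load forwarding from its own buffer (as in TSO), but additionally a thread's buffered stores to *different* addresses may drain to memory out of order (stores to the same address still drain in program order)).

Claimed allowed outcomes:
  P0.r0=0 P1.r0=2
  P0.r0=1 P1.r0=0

outcome vector order: (P0.r0,P1.r0)
under PSO → 0/0 0/2 1/0
PSO∖claimed = {0/0}

missing: P0.r0=0 P1.r0=0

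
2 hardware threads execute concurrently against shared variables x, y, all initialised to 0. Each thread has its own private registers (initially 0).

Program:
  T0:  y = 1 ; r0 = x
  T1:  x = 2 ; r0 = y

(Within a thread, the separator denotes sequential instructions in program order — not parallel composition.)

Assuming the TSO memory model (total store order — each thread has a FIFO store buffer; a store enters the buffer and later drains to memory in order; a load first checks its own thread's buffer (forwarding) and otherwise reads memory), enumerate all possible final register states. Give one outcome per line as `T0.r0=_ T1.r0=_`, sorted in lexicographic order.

T0.r0=0 T1.r0=0
T0.r0=0 T1.r0=1
T0.r0=2 T1.r0=0
T0.r0=2 T1.r0=1

outcome vector order: (T0.r0,T1.r0)
|TSO outcomes| = 4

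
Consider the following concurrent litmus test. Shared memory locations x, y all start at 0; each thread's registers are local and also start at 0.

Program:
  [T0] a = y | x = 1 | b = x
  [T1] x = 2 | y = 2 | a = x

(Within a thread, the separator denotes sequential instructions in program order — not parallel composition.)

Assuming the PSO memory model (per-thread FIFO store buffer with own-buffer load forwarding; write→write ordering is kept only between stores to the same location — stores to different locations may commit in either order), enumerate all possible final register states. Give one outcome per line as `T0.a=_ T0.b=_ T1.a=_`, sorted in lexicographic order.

T0.a=0 T0.b=1 T1.a=1
T0.a=0 T0.b=1 T1.a=2
T0.a=0 T0.b=2 T1.a=2
T0.a=2 T0.b=1 T1.a=1
T0.a=2 T0.b=1 T1.a=2
T0.a=2 T0.b=2 T1.a=2

outcome vector order: (T0.a,T0.b,T1.a)
|PSO outcomes| = 6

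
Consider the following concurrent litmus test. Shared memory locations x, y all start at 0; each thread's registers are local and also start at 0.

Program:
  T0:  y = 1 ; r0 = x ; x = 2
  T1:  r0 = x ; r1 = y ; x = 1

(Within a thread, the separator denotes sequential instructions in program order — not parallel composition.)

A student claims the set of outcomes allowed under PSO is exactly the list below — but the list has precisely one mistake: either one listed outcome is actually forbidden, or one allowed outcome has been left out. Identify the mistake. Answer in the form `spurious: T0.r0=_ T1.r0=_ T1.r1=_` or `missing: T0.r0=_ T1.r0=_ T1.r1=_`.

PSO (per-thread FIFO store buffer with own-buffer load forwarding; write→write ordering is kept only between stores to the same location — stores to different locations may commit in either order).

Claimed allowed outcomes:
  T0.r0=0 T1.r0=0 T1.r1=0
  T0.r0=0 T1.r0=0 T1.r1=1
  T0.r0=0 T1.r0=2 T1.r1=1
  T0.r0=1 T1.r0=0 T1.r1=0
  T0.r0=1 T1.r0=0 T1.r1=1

missing: T0.r0=0 T1.r0=2 T1.r1=0

outcome vector order: (T0.r0,T1.r0,T1.r1)
[PSO] allowed = {<0 0 0> <0 0 1> <0 2 0> <0 2 1> <1 0 0> <1 0 1>}
PSO∖claimed = {<0 2 0>}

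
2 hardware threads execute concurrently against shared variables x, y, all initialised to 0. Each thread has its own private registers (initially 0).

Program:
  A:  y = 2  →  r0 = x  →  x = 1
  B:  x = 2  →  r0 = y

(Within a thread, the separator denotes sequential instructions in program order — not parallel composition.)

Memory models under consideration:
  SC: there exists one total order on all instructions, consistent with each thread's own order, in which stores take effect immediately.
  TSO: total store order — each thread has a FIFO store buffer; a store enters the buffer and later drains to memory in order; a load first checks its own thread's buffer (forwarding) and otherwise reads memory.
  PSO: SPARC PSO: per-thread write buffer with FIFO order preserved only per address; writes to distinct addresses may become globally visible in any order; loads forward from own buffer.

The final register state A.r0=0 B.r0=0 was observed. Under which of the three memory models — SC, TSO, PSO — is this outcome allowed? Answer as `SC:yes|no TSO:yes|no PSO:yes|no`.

SC:no TSO:yes PSO:yes

outcome vector order: (A.r0,B.r0)
under SC → 02, 20, 22
under TSO → 00, 02, 20, 22
under PSO → 00, 02, 20, 22
target 00 ∈ {TSO,PSO}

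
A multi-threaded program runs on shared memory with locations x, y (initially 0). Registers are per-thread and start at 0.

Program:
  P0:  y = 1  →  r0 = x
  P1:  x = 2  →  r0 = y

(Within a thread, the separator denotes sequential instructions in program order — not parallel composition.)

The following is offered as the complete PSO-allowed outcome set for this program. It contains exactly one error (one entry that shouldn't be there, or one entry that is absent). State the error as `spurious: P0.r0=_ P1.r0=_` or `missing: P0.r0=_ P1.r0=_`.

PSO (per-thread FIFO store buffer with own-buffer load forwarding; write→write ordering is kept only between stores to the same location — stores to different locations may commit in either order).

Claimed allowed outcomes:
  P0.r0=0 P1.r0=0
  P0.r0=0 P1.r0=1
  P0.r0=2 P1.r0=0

missing: P0.r0=2 P1.r0=1

outcome vector order: (P0.r0,P1.r0)
PSO: 4 outcomes — {0/0; 0/1; 2/0; 2/1}
PSO∖claimed = {2/1}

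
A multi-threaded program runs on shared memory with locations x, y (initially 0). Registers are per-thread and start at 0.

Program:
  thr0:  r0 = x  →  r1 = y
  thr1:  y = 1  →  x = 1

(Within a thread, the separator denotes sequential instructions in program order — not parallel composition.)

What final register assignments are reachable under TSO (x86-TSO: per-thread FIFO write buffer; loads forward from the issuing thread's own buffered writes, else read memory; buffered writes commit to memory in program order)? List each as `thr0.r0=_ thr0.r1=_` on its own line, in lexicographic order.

outcome vector order: (thr0.r0,thr0.r1)
|TSO outcomes| = 3

thr0.r0=0 thr0.r1=0
thr0.r0=0 thr0.r1=1
thr0.r0=1 thr0.r1=1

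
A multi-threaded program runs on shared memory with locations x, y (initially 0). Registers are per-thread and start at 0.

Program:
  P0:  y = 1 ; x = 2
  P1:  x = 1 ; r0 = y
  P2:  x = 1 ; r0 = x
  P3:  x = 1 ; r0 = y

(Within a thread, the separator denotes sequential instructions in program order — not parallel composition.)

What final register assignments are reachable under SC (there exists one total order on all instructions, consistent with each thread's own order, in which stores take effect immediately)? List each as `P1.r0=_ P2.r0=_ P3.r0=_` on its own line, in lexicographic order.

P1.r0=0 P2.r0=1 P3.r0=0
P1.r0=0 P2.r0=1 P3.r0=1
P1.r0=0 P2.r0=2 P3.r0=0
P1.r0=0 P2.r0=2 P3.r0=1
P1.r0=1 P2.r0=1 P3.r0=0
P1.r0=1 P2.r0=1 P3.r0=1
P1.r0=1 P2.r0=2 P3.r0=0
P1.r0=1 P2.r0=2 P3.r0=1

outcome vector order: (P1.r0,P2.r0,P3.r0)
|SC outcomes| = 8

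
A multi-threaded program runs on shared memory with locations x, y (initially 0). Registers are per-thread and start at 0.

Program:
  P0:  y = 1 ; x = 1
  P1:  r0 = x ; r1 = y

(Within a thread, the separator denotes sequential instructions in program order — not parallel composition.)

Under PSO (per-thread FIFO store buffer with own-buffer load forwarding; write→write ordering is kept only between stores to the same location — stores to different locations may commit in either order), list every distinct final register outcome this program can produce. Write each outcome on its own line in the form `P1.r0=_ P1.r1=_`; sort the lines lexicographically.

outcome vector order: (P1.r0,P1.r1)
|PSO outcomes| = 4

P1.r0=0 P1.r1=0
P1.r0=0 P1.r1=1
P1.r0=1 P1.r1=0
P1.r0=1 P1.r1=1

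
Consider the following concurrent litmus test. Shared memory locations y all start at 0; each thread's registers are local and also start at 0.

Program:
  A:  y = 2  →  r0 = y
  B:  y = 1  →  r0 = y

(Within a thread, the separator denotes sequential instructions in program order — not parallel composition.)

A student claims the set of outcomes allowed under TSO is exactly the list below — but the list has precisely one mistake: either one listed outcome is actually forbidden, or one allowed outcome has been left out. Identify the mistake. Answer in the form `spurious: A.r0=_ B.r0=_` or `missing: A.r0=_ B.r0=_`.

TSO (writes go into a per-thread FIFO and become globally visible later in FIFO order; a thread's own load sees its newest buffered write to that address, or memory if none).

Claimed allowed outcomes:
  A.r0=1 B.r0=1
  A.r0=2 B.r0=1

missing: A.r0=2 B.r0=2

outcome vector order: (A.r0,B.r0)
[TSO] allowed = {1/1 2/1 2/2}
TSO∖claimed = {2/2}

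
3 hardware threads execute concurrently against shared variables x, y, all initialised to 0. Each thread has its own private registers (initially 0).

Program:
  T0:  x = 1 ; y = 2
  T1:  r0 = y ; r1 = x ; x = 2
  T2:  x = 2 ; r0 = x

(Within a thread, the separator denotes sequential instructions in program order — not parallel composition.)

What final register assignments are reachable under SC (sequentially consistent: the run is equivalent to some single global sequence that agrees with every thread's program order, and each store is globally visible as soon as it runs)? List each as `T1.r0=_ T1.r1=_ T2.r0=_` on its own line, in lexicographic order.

outcome vector order: (T1.r0,T1.r1,T2.r0)
|SC outcomes| = 9

T1.r0=0 T1.r1=0 T2.r0=1
T1.r0=0 T1.r1=0 T2.r0=2
T1.r0=0 T1.r1=1 T2.r0=1
T1.r0=0 T1.r1=1 T2.r0=2
T1.r0=0 T1.r1=2 T2.r0=1
T1.r0=0 T1.r1=2 T2.r0=2
T1.r0=2 T1.r1=1 T2.r0=1
T1.r0=2 T1.r1=1 T2.r0=2
T1.r0=2 T1.r1=2 T2.r0=2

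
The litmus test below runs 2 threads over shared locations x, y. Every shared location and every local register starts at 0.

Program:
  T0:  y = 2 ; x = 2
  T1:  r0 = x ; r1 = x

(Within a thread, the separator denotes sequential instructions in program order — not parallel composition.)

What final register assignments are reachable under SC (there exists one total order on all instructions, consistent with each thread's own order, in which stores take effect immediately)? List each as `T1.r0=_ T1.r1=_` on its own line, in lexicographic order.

outcome vector order: (T1.r0,T1.r1)
|SC outcomes| = 3

T1.r0=0 T1.r1=0
T1.r0=0 T1.r1=2
T1.r0=2 T1.r1=2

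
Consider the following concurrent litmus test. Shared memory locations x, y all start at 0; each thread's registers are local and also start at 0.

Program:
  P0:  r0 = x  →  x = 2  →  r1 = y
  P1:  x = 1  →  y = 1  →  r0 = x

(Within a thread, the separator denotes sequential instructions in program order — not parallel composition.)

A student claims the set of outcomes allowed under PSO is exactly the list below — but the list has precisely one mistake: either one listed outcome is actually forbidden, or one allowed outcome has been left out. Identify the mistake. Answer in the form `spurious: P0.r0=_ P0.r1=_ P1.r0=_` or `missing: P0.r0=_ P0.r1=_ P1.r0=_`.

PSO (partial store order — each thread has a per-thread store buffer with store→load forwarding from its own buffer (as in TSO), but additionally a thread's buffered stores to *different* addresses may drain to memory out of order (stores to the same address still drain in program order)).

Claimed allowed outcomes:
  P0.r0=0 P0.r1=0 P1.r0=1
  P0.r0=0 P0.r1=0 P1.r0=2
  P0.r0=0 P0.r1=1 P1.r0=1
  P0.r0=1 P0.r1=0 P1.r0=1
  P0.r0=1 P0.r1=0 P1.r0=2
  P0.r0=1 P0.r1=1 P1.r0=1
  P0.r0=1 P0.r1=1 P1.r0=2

outcome vector order: (P0.r0,P0.r1,P1.r0)
[PSO] allowed = {<0 0 1>, <0 0 2>, <0 1 1>, <0 1 2>, <1 0 1>, <1 0 2>, <1 1 1>, <1 1 2>}
PSO∖claimed = {<0 1 2>}

missing: P0.r0=0 P0.r1=1 P1.r0=2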